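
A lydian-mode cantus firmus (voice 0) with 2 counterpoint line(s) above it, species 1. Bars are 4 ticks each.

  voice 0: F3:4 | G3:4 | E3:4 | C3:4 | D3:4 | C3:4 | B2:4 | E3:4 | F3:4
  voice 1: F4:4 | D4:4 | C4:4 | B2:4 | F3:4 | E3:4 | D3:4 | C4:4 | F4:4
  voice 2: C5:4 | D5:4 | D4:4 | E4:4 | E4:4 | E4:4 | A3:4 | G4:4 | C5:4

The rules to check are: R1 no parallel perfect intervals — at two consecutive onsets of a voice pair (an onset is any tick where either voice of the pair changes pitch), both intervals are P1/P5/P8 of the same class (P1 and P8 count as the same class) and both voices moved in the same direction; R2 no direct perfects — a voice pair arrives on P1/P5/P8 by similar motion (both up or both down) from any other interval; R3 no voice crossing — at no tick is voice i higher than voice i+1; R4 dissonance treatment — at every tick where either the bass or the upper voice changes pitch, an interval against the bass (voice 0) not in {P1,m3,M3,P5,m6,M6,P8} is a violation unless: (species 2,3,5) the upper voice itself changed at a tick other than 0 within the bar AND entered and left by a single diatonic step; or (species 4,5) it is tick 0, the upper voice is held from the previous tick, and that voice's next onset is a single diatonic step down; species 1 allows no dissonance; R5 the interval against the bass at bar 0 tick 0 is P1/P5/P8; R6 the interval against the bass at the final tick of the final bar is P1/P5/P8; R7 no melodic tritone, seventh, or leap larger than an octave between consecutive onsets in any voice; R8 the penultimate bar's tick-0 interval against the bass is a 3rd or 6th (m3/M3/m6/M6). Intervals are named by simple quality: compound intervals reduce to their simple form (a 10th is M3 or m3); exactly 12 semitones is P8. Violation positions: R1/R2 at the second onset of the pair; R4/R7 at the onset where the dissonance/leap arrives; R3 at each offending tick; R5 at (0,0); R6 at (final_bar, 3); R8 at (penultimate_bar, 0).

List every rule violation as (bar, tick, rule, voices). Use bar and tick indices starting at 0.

bar 0: v0=F3 v1=F4 v2=C5 downbeat P5
bar 1: v0=G3 v1=D4 v2=D5 downbeat P5
bar 2: v0=E3 v1=C4 v2=D4 downbeat m7
bar 3: v0=C3 v1=B2 v2=E4 downbeat M3
bar 4: v0=D3 v1=F3 v2=E4 downbeat M2
bar 5: v0=C3 v1=E3 v2=E4 downbeat M3
bar 6: v0=B2 v1=D3 v2=A3 downbeat m7
bar 7: v0=E3 v1=C4 v2=G4 downbeat m3
bar 8: v0=F3 v1=F4 v2=C5 downbeat P5
  -> R1 @ bar 1 tick 0 v(0, 2): F3/C5 P5 -> G3/D5 P5 similar
  -> R4 @ bar 2 tick 0 v(0, 2): E3/D4 m7 untreated
  -> R3 @ bar 3 tick 0 v(0, 1): C3 above B2
  -> R4 @ bar 3 tick 0 v(0, 1): C3/B2 m2 untreated
  -> R7 @ bar 3 tick 0 v(1,): C4->B2 leap 13st
  -> R3 @ bar 3 tick 1 v(0, 1): C3 above B2
  -> R3 @ bar 3 tick 2 v(0, 1): C3 above B2
  -> R3 @ bar 3 tick 3 v(0, 1): C3 above B2
  -> R4 @ bar 4 tick 0 v(0, 2): D3/E4 M2 untreated
  -> R7 @ bar 4 tick 0 v(1,): B2->F3 leap 6st
  -> R2 @ bar 6 tick 0 v(1, 2): E3/E4 P8 -> D3/A3 P5 similar
  -> R4 @ bar 6 tick 0 v(0, 2): B2/A3 m7 untreated
  -> R1 @ bar 7 tick 0 v(1, 2): D3/A3 P5 -> C4/G4 P5 similar
  -> R7 @ bar 7 tick 0 v(1,): D3->C4 leap 10st
  -> R7 @ bar 7 tick 0 v(2,): A3->G4 leap 10st
  -> R1 @ bar 8 tick 0 v(1, 2): C4/G4 P5 -> F4/C5 P5 similar
  -> R2 @ bar 8 tick 0 v(0, 1): E3/C4 m6 -> F3/F4 P8 similar
  -> R2 @ bar 8 tick 0 v(0, 2): E3/G4 m3 -> F3/C5 P5 similar

(1, 0, R1, (0, 2))
(2, 0, R4, (0, 2))
(3, 0, R3, (0, 1))
(3, 0, R4, (0, 1))
(3, 0, R7, (1,))
(3, 1, R3, (0, 1))
(3, 2, R3, (0, 1))
(3, 3, R3, (0, 1))
(4, 0, R4, (0, 2))
(4, 0, R7, (1,))
(6, 0, R2, (1, 2))
(6, 0, R4, (0, 2))
(7, 0, R1, (1, 2))
(7, 0, R7, (1,))
(7, 0, R7, (2,))
(8, 0, R1, (1, 2))
(8, 0, R2, (0, 1))
(8, 0, R2, (0, 2))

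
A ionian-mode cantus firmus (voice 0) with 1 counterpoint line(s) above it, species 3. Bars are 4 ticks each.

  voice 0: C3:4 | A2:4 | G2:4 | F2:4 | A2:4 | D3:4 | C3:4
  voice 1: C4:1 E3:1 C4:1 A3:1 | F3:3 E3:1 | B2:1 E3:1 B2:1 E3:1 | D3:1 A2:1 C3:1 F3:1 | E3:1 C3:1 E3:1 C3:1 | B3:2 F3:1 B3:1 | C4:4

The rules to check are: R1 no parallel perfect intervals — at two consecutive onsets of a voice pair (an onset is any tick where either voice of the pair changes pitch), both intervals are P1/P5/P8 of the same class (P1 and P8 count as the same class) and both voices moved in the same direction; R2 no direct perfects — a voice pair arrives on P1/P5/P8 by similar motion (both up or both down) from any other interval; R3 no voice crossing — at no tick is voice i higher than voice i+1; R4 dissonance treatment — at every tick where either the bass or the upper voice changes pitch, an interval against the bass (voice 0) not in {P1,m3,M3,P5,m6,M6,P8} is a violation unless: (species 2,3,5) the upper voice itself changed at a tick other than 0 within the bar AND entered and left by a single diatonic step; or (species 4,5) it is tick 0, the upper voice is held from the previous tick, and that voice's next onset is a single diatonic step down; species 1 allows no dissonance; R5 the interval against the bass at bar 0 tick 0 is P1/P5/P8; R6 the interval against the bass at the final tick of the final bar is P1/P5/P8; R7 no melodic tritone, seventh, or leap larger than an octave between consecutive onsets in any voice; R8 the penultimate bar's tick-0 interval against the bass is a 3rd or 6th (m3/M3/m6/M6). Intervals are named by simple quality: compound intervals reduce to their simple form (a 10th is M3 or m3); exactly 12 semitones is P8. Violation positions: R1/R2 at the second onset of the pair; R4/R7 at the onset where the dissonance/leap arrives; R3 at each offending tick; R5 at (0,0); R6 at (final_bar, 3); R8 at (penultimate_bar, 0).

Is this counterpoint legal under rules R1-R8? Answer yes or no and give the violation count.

No (3 violations)

bar 0: v0=C3 v1=C4 (P8)
bar 1: v0=A2 v1=F3 (m6)
bar 2: v0=G2 v1=B2 (M3)
bar 3: v0=F2 v1=D3 (M6)
bar 4: v0=A2 v1=E3 (P5)
bar 5: v0=D3 v1=B3 (M6)
bar 6: v0=C3 v1=C4 (P8)
  R7 @ bar5.0: C3->B3 leap 11st
  R7 @ bar5.2: B3->F3 leap 6st
  R7 @ bar5.3: F3->B3 leap 6st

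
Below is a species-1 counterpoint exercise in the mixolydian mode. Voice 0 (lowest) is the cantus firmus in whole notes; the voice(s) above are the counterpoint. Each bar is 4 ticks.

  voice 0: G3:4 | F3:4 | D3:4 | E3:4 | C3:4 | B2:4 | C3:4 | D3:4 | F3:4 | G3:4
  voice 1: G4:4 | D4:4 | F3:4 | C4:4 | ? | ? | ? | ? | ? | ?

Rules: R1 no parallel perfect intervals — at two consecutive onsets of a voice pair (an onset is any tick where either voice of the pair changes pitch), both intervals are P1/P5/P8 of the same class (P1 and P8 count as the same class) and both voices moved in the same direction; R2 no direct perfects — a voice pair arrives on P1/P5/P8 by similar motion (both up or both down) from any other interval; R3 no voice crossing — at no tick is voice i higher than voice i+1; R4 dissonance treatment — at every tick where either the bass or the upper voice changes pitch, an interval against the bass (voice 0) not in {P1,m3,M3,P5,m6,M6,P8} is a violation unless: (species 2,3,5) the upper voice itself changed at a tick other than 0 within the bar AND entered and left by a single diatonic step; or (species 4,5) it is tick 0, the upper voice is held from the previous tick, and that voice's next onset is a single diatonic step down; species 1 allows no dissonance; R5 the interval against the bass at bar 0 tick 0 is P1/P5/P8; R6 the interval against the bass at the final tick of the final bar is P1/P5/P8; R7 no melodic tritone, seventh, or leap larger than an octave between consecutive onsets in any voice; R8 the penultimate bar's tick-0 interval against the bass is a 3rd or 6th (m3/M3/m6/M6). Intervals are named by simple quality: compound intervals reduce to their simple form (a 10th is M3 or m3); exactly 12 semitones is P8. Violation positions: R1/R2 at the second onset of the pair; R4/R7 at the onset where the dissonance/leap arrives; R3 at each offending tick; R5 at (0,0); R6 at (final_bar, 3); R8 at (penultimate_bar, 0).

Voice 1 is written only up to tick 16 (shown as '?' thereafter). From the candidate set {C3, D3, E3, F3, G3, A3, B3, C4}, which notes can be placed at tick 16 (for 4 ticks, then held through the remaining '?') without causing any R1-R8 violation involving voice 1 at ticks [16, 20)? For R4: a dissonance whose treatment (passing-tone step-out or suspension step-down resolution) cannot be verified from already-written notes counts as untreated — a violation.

{A3, C4, E3}

C3: violates R2
D3: violates R4,R7
E3: legal
F3: violates R4
G3: violates R2
A3: legal
B3: violates R4
C4: legal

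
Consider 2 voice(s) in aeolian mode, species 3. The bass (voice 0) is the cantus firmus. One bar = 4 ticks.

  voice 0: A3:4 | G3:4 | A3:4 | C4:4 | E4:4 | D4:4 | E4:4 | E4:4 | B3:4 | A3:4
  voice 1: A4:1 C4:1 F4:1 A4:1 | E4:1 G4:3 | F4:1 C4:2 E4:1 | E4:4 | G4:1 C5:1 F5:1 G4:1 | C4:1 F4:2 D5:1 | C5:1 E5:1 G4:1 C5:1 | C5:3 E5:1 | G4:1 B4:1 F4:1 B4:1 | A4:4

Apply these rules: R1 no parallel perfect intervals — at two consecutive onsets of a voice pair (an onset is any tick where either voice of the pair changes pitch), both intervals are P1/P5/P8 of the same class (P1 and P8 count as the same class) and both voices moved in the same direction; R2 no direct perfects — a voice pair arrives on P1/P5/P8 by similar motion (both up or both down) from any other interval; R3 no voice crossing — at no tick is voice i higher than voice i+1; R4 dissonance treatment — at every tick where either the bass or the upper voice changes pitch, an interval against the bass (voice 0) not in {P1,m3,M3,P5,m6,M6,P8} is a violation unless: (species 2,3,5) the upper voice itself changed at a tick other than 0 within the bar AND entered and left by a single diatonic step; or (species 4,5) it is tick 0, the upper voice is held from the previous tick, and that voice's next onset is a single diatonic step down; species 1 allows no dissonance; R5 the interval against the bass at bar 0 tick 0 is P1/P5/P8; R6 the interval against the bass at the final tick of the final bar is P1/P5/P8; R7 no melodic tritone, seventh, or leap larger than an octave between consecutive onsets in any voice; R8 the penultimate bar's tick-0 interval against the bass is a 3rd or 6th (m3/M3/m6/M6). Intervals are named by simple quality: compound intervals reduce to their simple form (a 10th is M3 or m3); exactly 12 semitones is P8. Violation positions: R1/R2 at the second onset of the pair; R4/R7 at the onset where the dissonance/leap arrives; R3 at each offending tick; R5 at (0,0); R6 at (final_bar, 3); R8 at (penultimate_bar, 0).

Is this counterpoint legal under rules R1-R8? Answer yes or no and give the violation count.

bar 0: v0=A3 v1=A4 (P8)
bar 1: v0=G3 v1=E4 (M6)
bar 2: v0=A3 v1=F4 (m6)
bar 3: v0=C4 v1=E4 (M3)
bar 4: v0=E4 v1=G4 (m3)
bar 5: v0=D4 v1=C4 (M2)
bar 6: v0=E4 v1=C5 (m6)
bar 7: v0=E4 v1=C5 (m6)
bar 8: v0=B3 v1=G4 (m6)
bar 9: v0=A3 v1=A4 (P8)
  R4 @ bar4.2: E4/F5 m2 untreated
  R7 @ bar4.3: F5->G4 leap 10st
  R3 @ bar5.0: D4 above C4
  R4 @ bar5.0: D4/C4 M2 untreated
  R4 @ bar8.2: B3/F4 TT untreated
  R7 @ bar8.2: B4->F4 leap 6st
  R7 @ bar8.3: F4->B4 leap 6st
  R1 @ bar9.0: B3/B4 P8 -> A3/A4 P8 similar

No (8 violations)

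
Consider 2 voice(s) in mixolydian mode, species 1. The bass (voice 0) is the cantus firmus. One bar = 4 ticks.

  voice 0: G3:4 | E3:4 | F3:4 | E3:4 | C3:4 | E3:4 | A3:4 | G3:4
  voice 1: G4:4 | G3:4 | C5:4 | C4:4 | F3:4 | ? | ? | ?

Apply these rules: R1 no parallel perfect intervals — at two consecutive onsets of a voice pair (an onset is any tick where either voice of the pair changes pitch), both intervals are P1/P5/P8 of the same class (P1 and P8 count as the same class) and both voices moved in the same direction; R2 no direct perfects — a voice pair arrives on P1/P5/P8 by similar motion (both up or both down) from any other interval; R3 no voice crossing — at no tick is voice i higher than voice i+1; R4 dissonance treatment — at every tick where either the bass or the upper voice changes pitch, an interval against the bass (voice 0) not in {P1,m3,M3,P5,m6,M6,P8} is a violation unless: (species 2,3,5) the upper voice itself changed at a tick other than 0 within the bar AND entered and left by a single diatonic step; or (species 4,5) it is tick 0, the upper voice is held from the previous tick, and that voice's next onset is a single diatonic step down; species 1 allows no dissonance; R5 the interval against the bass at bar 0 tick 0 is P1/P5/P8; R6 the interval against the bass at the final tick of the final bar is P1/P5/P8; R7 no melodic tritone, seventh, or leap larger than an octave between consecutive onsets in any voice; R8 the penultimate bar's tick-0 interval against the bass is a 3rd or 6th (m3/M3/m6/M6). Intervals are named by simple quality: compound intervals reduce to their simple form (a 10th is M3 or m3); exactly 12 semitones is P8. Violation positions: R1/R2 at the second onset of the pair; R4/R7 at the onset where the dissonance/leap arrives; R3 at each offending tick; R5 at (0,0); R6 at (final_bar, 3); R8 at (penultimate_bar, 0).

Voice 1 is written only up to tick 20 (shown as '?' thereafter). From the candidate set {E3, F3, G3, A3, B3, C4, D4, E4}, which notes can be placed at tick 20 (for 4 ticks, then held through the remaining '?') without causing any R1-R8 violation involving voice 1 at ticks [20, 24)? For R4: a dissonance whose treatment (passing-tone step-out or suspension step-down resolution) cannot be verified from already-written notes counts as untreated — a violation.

{C4, E3, G3}

E3: legal
F3: violates R4
G3: legal
A3: violates R4
B3: violates R2,R7
C4: legal
D4: violates R4
E4: violates R2,R7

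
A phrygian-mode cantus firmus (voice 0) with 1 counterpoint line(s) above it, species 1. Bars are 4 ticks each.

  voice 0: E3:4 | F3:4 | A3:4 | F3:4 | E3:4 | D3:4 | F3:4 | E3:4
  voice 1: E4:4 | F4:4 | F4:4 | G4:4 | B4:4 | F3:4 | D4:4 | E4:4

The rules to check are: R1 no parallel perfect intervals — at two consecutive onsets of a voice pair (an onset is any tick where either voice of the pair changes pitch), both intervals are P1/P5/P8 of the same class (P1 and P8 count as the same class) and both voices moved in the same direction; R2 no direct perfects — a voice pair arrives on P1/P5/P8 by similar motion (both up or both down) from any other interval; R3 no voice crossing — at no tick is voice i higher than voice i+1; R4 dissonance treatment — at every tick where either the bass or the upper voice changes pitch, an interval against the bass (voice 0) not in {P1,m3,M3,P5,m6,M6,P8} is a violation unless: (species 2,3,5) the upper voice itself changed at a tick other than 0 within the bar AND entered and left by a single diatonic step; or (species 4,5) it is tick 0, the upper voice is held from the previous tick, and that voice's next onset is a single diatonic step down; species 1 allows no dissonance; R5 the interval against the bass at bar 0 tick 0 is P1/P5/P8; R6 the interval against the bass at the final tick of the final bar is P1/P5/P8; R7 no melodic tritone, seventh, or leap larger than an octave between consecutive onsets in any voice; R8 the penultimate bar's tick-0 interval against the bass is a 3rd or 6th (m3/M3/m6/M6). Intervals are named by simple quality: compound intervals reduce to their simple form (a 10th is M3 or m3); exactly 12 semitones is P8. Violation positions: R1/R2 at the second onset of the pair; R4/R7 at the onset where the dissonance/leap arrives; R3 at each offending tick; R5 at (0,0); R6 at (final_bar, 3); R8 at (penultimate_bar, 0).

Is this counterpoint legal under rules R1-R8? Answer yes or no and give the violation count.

bar 0: v0=E3 v1=E4 (P8)
bar 1: v0=F3 v1=F4 (P8)
bar 2: v0=A3 v1=F4 (m6)
bar 3: v0=F3 v1=G4 (M2)
bar 4: v0=E3 v1=B4 (P5)
bar 5: v0=D3 v1=F3 (m3)
bar 6: v0=F3 v1=D4 (M6)
bar 7: v0=E3 v1=E4 (P8)
  R1 @ bar1.0: E3/E4 P8 -> F3/F4 P8 similar
  R4 @ bar3.0: F3/G4 M2 untreated
  R7 @ bar5.0: B4->F3 leap 18st

No (3 violations)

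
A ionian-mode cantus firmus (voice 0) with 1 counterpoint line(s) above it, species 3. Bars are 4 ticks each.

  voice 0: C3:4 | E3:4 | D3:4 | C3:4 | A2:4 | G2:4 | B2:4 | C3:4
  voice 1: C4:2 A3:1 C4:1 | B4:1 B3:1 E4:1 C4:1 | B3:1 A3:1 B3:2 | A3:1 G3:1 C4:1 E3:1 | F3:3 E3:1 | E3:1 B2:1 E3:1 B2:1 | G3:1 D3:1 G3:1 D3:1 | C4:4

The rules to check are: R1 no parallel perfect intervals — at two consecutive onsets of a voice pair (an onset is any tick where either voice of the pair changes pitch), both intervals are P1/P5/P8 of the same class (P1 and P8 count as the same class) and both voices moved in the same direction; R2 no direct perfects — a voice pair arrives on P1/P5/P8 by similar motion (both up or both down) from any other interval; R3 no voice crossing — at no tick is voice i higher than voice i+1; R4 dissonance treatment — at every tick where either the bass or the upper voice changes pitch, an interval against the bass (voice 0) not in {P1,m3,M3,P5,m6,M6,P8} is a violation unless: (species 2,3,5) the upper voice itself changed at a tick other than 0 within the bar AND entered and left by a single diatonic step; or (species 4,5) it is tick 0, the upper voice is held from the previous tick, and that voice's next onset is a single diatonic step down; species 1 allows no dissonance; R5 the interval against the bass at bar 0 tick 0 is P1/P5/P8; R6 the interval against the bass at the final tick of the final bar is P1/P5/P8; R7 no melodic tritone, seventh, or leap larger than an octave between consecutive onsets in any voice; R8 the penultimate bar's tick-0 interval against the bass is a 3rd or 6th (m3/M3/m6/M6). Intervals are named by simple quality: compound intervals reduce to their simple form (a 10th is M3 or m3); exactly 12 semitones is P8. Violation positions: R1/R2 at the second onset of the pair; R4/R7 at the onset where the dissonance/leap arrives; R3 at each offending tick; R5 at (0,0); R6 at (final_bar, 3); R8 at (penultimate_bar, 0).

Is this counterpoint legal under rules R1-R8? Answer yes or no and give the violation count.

bar 0: v0=C3 v1=C4 (P8)
bar 1: v0=E3 v1=B4 (P5)
bar 2: v0=D3 v1=B3 (M6)
bar 3: v0=C3 v1=A3 (M6)
bar 4: v0=A2 v1=F3 (m6)
bar 5: v0=G2 v1=E3 (M6)
bar 6: v0=B2 v1=G3 (m6)
bar 7: v0=C3 v1=C4 (P8)
  R2 @ bar1.0: C3/C4 P8 -> E3/B4 P5 similar
  R7 @ bar1.0: C4->B4 leap 11st
  R2 @ bar7.0: B2/D3 m3 -> C3/C4 P8 similar
  R7 @ bar7.0: D3->C4 leap 10st

No (4 violations)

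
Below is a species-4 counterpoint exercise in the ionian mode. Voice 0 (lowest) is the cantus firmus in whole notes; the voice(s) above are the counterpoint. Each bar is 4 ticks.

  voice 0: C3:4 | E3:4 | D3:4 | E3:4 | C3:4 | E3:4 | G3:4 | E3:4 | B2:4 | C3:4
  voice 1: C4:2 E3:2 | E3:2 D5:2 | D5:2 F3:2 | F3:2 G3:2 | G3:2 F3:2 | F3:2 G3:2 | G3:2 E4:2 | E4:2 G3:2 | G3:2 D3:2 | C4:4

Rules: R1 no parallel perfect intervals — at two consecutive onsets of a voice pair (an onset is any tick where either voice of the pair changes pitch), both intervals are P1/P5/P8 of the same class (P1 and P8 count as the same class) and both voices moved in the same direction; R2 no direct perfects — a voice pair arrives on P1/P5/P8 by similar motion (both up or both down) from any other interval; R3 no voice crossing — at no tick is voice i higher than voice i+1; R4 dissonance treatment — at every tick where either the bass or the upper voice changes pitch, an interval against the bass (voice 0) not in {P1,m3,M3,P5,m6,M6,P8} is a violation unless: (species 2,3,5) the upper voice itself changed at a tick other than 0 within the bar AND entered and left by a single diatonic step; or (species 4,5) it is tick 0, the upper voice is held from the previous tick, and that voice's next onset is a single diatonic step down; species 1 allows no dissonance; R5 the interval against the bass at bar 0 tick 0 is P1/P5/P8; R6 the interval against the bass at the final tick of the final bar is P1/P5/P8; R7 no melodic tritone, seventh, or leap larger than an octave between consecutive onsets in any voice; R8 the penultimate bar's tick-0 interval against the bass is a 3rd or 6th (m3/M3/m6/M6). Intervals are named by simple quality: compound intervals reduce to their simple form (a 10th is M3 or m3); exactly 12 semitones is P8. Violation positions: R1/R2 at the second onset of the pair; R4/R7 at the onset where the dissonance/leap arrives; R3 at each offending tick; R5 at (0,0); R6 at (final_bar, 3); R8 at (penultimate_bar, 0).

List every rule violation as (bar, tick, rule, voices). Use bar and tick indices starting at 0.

(1, 2, R4, (0, 1))
(1, 2, R7, (1,))
(2, 2, R7, (1,))
(3, 0, R4, (0, 1))
(4, 2, R4, (0, 1))
(5, 0, R4, (0, 1))
(9, 0, R2, (0, 1))
(9, 0, R7, (1,))

bar 0: v0=C3 v1=C4 downbeat P8
bar 1: v0=E3 v1=E3 downbeat P1
bar 2: v0=D3 v1=D5 downbeat P1
bar 3: v0=E3 v1=F3 downbeat m2
bar 4: v0=C3 v1=G3 downbeat P5
bar 5: v0=E3 v1=F3 downbeat m2
bar 6: v0=G3 v1=G3 downbeat P1
bar 7: v0=E3 v1=E4 downbeat P8
bar 8: v0=B2 v1=G3 downbeat m6
bar 9: v0=C3 v1=C4 downbeat P8
  -> R4 @ bar 1 tick 2 v(0, 1): E3/D5 m7 untreated
  -> R7 @ bar 1 tick 2 v(1,): E3->D5 leap 22st
  -> R7 @ bar 2 tick 2 v(1,): D5->F3 leap 21st
  -> R4 @ bar 3 tick 0 v(0, 1): E3/F3 m2 untreated
  -> R4 @ bar 4 tick 2 v(0, 1): C3/F3 P4 untreated
  -> R4 @ bar 5 tick 0 v(0, 1): E3/F3 m2 untreated
  -> R2 @ bar 9 tick 0 v(0, 1): B2/D3 m3 -> C3/C4 P8 similar
  -> R7 @ bar 9 tick 0 v(1,): D3->C4 leap 10st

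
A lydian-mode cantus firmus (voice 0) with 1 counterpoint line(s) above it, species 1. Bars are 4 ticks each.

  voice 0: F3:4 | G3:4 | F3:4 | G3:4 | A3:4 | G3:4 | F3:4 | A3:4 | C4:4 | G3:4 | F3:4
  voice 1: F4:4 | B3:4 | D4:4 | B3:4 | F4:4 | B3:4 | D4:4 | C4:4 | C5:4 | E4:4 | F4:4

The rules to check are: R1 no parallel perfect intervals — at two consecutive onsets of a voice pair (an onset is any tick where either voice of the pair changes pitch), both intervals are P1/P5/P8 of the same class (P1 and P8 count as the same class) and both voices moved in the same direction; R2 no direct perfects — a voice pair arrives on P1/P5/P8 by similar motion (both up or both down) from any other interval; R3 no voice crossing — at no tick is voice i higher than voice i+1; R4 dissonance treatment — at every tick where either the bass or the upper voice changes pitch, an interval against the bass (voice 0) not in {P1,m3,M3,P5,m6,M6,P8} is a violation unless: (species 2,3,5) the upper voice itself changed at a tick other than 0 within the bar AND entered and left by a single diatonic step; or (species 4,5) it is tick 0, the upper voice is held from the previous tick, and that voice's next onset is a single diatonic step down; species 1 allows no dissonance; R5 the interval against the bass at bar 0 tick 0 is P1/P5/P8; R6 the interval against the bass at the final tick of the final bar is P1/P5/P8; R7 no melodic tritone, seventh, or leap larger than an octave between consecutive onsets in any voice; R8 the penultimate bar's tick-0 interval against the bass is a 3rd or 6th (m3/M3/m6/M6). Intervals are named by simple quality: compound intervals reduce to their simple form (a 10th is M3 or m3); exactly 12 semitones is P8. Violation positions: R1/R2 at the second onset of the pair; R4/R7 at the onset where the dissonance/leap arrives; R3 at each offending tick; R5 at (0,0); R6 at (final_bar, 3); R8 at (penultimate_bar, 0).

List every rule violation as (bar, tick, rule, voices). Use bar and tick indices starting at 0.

bar 0: v0=F3 v1=F4 downbeat P8
bar 1: v0=G3 v1=B3 downbeat M3
bar 2: v0=F3 v1=D4 downbeat M6
bar 3: v0=G3 v1=B3 downbeat M3
bar 4: v0=A3 v1=F4 downbeat m6
bar 5: v0=G3 v1=B3 downbeat M3
bar 6: v0=F3 v1=D4 downbeat M6
bar 7: v0=A3 v1=C4 downbeat m3
bar 8: v0=C4 v1=C5 downbeat P8
bar 9: v0=G3 v1=E4 downbeat M6
bar 10: v0=F3 v1=F4 downbeat P8
  -> R7 @ bar 1 tick 0 v(1,): F4->B3 leap 6st
  -> R7 @ bar 4 tick 0 v(1,): B3->F4 leap 6st
  -> R7 @ bar 5 tick 0 v(1,): F4->B3 leap 6st
  -> R2 @ bar 8 tick 0 v(0, 1): A3/C4 m3 -> C4/C5 P8 similar

(1, 0, R7, (1,))
(4, 0, R7, (1,))
(5, 0, R7, (1,))
(8, 0, R2, (0, 1))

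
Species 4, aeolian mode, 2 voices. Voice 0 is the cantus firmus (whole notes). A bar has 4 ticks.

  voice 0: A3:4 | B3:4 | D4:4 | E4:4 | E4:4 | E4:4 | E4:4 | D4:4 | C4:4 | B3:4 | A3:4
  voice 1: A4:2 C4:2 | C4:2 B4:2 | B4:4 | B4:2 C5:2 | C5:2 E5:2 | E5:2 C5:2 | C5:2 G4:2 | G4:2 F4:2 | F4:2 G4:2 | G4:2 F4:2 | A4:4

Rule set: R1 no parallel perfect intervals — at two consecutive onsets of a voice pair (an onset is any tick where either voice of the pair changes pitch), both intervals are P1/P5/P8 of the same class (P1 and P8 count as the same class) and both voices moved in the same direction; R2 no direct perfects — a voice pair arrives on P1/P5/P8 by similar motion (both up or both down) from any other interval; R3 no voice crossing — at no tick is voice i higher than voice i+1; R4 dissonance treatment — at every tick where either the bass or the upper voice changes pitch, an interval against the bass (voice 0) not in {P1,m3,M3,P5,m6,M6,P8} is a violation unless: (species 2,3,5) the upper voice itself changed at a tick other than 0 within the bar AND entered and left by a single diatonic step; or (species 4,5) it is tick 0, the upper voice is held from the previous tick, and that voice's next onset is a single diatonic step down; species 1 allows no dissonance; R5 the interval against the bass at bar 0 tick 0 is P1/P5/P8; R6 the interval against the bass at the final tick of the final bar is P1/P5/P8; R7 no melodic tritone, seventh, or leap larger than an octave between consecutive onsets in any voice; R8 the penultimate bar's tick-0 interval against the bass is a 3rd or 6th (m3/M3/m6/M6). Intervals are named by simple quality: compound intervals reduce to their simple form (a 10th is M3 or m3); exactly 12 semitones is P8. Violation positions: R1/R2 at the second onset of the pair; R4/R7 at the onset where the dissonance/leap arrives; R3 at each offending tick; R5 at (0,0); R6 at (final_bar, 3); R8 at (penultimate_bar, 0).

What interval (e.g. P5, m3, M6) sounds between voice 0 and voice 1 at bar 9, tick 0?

m6

voice 0=B3 voice 1=G4 -> m6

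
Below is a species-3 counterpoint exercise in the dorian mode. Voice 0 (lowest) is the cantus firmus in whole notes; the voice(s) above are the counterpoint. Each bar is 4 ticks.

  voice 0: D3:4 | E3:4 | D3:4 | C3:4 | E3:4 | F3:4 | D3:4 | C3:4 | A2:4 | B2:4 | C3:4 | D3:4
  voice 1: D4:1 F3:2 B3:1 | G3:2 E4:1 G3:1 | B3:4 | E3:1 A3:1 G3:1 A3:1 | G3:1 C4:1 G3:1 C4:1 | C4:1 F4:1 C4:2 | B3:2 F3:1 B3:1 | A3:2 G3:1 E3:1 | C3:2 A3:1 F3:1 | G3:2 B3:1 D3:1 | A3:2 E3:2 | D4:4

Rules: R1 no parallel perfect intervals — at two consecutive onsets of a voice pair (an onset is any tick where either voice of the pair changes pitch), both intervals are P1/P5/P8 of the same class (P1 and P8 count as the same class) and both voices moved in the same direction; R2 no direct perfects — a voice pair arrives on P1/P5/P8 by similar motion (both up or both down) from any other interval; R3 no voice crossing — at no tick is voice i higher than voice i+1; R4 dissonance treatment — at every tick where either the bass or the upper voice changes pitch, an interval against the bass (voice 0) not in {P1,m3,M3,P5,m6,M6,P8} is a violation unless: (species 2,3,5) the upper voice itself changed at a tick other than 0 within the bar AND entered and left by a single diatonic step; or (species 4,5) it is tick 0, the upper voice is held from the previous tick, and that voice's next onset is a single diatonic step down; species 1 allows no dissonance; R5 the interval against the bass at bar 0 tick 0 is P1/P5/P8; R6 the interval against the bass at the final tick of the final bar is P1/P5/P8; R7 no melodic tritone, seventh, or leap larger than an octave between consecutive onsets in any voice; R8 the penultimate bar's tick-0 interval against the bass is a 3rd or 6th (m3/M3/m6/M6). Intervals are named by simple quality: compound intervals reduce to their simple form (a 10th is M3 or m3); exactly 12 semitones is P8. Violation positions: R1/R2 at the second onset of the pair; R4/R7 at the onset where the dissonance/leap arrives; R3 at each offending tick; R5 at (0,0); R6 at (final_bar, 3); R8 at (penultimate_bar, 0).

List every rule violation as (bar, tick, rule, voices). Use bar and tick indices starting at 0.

bar 0: v0=D3 v1=D4 downbeat P8
bar 1: v0=E3 v1=G3 downbeat m3
bar 2: v0=D3 v1=B3 downbeat M6
bar 3: v0=C3 v1=E3 downbeat M3
bar 4: v0=E3 v1=G3 downbeat m3
bar 5: v0=F3 v1=C4 downbeat P5
bar 6: v0=D3 v1=B3 downbeat M6
bar 7: v0=C3 v1=A3 downbeat M6
bar 8: v0=A2 v1=C3 downbeat m3
bar 9: v0=B2 v1=G3 downbeat m6
bar 10: v0=C3 v1=A3 downbeat M6
bar 11: v0=D3 v1=D4 downbeat P8
  -> R7 @ bar 0 tick 3 v(1,): F3->B3 leap 6st
  -> R7 @ bar 6 tick 2 v(1,): B3->F3 leap 6st
  -> R7 @ bar 6 tick 3 v(1,): F3->B3 leap 6st
  -> R2 @ bar 11 tick 0 v(0, 1): C3/E3 M3 -> D3/D4 P8 similar
  -> R7 @ bar 11 tick 0 v(1,): E3->D4 leap 10st

(0, 3, R7, (1,))
(6, 2, R7, (1,))
(6, 3, R7, (1,))
(11, 0, R2, (0, 1))
(11, 0, R7, (1,))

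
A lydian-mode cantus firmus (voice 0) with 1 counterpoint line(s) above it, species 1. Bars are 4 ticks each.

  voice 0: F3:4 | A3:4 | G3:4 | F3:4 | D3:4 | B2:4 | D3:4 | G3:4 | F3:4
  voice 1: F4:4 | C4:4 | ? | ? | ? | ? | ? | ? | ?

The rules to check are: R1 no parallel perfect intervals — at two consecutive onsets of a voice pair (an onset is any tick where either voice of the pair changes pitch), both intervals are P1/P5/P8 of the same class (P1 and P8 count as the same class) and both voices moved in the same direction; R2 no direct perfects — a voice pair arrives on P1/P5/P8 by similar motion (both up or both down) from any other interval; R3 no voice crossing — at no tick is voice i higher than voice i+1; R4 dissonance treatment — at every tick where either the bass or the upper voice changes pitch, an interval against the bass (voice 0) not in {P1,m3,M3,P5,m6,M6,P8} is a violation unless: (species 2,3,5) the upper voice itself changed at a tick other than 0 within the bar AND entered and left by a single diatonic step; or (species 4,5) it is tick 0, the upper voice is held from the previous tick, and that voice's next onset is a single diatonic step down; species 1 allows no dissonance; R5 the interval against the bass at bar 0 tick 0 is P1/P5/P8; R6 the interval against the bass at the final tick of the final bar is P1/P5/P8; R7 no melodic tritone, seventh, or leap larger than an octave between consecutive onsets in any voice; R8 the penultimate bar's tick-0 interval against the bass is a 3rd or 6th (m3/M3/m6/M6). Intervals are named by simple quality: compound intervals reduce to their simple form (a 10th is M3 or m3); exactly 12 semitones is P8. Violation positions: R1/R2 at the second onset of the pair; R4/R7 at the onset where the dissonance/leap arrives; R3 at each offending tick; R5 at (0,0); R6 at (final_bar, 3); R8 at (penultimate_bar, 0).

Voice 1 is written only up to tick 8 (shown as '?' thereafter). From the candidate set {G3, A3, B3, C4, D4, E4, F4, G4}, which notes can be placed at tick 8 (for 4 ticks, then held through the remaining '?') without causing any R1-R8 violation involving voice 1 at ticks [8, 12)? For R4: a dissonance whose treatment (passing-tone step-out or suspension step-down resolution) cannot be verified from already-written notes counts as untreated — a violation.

G3: violates R2
A3: violates R4
B3: legal
C4: violates R4
D4: legal
E4: legal
F4: violates R4
G4: legal

{B3, D4, E4, G4}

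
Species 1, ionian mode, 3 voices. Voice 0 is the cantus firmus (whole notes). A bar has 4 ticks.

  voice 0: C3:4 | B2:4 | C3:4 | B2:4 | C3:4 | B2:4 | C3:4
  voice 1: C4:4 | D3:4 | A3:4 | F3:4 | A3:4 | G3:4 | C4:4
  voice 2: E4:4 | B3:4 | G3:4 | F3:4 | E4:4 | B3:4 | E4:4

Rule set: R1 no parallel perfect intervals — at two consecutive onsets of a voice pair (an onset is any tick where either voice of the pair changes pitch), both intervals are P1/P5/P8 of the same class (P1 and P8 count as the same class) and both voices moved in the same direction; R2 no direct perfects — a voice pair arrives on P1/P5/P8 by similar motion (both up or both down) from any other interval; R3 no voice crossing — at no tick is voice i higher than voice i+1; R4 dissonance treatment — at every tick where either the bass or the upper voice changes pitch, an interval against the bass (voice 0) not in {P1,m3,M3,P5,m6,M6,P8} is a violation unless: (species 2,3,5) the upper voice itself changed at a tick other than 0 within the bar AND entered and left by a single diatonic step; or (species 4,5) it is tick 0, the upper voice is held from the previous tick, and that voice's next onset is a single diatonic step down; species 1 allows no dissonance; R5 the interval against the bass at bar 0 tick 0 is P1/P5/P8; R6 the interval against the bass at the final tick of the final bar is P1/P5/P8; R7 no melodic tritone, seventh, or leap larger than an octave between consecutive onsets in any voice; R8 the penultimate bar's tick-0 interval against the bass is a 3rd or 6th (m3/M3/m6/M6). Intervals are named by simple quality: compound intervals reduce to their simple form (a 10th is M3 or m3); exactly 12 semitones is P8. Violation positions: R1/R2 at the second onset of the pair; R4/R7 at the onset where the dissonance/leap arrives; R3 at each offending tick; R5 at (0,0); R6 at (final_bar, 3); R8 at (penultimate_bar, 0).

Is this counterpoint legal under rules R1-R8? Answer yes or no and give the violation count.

No (16 violations)

bar 0: v0=C3 v1=C4 v2=E4 (M3)
bar 1: v0=B2 v1=D3 v2=B3 (P8)
bar 2: v0=C3 v1=A3 v2=G3 (P5)
bar 3: v0=B2 v1=F3 v2=F3 (TT)
bar 4: v0=C3 v1=A3 v2=E4 (M3)
bar 5: v0=B2 v1=G3 v2=B3 (P8)
bar 6: v0=C3 v1=C4 v2=E4 (M3)
  R5 @ bar0.0: opens on M3
  R2 @ bar1.0: C3/E4 M3 -> B2/B3 P8 similar
  R7 @ bar1.0: C4->D3 leap 10st
  R3 @ bar2.0: A3 above G3
  R3 @ bar2.1: A3 above G3
  R3 @ bar2.2: A3 above G3
  R3 @ bar2.3: A3 above G3
  R2 @ bar3.0: A3/G3 M2 -> F3/F3 P1 similar
  R4 @ bar3.0: B2/F3 TT untreated
  R4 @ bar3.0: B2/F3 TT untreated
  R2 @ bar4.0: F3/F3 P1 -> A3/E4 P5 similar
  R7 @ bar4.0: F3->E4 leap 11st
  R2 @ bar5.0: C3/E4 M3 -> B2/B3 P8 similar
  R8 @ bar5.0: penult P8 not 3rd/6th
  R2 @ bar6.0: B2/G3 m6 -> C3/C4 P8 similar
  R6 @ bar6.3: closes on M3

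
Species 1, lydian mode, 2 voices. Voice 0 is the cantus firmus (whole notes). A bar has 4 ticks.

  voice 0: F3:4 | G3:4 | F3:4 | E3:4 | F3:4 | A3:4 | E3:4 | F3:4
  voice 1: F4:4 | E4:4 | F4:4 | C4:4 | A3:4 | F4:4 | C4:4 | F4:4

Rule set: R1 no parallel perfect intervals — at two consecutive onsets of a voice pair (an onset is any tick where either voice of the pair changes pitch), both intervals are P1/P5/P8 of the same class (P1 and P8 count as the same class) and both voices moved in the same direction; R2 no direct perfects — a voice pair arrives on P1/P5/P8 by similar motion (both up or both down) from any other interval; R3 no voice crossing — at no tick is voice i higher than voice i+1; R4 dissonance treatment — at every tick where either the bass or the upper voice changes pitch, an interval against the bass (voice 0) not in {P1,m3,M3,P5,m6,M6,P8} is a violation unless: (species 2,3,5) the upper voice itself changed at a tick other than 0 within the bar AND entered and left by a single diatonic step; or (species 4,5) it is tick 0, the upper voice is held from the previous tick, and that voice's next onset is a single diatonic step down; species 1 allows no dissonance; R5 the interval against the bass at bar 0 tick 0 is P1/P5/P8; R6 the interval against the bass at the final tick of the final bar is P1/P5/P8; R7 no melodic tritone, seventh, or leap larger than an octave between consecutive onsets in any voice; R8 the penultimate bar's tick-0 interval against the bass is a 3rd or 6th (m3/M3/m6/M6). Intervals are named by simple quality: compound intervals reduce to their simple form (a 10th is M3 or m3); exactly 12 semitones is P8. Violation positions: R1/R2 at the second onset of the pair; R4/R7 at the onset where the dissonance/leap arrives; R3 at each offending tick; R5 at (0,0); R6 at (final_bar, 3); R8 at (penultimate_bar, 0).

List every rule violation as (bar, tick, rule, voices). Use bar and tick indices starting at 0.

(7, 0, R2, (0, 1))

bar 0: v0=F3 v1=F4 downbeat P8
bar 1: v0=G3 v1=E4 downbeat M6
bar 2: v0=F3 v1=F4 downbeat P8
bar 3: v0=E3 v1=C4 downbeat m6
bar 4: v0=F3 v1=A3 downbeat M3
bar 5: v0=A3 v1=F4 downbeat m6
bar 6: v0=E3 v1=C4 downbeat m6
bar 7: v0=F3 v1=F4 downbeat P8
  -> R2 @ bar 7 tick 0 v(0, 1): E3/C4 m6 -> F3/F4 P8 similar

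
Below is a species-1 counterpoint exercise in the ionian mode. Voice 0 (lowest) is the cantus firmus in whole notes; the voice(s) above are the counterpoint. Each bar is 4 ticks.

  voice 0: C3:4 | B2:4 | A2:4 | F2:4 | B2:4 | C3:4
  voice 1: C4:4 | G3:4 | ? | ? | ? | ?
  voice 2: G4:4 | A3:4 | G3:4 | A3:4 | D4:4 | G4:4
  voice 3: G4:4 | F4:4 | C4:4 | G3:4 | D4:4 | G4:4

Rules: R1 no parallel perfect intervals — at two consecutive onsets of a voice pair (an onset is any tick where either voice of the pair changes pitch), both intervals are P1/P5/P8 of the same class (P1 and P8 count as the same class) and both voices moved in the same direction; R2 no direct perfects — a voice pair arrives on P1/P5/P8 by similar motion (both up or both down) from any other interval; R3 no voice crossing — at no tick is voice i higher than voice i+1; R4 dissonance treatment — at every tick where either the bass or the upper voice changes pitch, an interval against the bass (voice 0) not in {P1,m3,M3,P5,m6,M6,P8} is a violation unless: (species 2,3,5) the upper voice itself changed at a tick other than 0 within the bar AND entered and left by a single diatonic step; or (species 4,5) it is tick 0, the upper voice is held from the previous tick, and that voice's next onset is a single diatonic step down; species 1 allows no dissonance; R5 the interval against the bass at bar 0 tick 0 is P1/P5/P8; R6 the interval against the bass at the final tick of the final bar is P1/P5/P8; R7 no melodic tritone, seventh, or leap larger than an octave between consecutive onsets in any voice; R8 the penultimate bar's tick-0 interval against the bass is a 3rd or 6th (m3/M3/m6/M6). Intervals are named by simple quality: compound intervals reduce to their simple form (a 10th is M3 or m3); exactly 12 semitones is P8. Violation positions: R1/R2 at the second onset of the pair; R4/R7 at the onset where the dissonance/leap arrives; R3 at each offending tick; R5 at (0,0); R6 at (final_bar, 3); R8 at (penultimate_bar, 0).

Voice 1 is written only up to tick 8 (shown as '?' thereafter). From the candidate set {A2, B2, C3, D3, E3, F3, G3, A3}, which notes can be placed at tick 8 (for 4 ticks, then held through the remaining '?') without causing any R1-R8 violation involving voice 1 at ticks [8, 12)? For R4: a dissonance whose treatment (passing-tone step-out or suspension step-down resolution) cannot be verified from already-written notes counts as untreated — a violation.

A2: violates R2,R7
B2: violates R4
C3: violates R2
D3: violates R4
E3: violates R2
F3: violates R2
G3: violates R4
A3: violates R3

{}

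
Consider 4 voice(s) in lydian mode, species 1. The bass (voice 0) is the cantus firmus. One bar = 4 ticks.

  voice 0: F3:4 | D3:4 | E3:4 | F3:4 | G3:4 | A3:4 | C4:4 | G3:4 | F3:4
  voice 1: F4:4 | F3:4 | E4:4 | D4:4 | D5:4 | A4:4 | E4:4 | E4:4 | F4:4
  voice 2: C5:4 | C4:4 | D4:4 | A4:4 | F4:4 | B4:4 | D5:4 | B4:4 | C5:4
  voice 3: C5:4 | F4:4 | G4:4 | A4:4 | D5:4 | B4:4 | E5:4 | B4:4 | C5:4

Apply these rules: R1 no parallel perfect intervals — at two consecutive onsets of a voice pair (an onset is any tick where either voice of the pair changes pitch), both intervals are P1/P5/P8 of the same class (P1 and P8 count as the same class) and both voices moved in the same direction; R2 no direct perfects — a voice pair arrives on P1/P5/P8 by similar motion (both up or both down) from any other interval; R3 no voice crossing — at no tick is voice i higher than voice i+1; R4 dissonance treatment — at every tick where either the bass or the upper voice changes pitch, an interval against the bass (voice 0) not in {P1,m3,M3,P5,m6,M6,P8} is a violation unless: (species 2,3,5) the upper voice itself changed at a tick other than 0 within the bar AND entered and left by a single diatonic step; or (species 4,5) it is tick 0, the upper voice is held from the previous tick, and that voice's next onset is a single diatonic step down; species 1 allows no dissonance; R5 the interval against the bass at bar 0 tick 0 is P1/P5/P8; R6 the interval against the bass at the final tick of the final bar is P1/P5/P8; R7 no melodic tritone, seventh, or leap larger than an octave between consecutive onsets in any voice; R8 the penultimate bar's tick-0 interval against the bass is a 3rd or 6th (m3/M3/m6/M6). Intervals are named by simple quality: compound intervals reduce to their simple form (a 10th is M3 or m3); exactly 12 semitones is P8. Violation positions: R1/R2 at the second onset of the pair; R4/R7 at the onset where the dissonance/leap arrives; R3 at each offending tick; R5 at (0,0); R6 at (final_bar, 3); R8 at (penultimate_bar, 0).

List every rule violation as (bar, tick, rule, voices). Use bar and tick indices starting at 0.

bar 0: v0=F3 v1=F4 v2=C5 v3=C5 downbeat P5
bar 1: v0=D3 v1=F3 v2=C4 v3=F4 downbeat m3
bar 2: v0=E3 v1=E4 v2=D4 v3=G4 downbeat m3
bar 3: v0=F3 v1=D4 v2=A4 v3=A4 downbeat M3
bar 4: v0=G3 v1=D5 v2=F4 v3=D5 downbeat P5
bar 5: v0=A3 v1=A4 v2=B4 v3=B4 downbeat M2
bar 6: v0=C4 v1=E4 v2=D5 v3=E5 downbeat M3
bar 7: v0=G3 v1=E4 v2=B4 v3=B4 downbeat M3
bar 8: v0=F3 v1=F4 v2=C5 v3=C5 downbeat P5
  -> R1 @ bar 1 tick 0 v(1, 2): F4/C5 P5 -> F3/C4 P5 similar
  -> R2 @ bar 1 tick 0 v(1, 3): F4/C5 P5 -> F3/F4 P8 similar
  -> R4 @ bar 1 tick 0 v(0, 2): D3/C4 m7 untreated
  -> R2 @ bar 2 tick 0 v(0, 1): D3/F3 m3 -> E3/E4 P8 similar
  -> R3 @ bar 2 tick 0 v(1, 2): E4 above D4
  -> R4 @ bar 2 tick 0 v(0, 2): E3/D4 m7 untreated
  -> R7 @ bar 2 tick 0 v(1,): F3->E4 leap 11st
  -> R3 @ bar 2 tick 1 v(1, 2): E4 above D4
  -> R3 @ bar 2 tick 2 v(1, 2): E4 above D4
  -> R3 @ bar 2 tick 3 v(1, 2): E4 above D4
  -> R2 @ bar 3 tick 0 v(2, 3): D4/G4 P4 -> A4/A4 P1 similar
  -> R2 @ bar 4 tick 0 v(0, 1): F3/D4 M6 -> G3/D5 P5 similar
  -> R2 @ bar 4 tick 0 v(0, 3): F3/A4 M3 -> G3/D5 P5 similar
  -> R2 @ bar 4 tick 0 v(1, 3): D4/A4 P5 -> D5/D5 P1 similar
  -> R3 @ bar 4 tick 0 v(1, 2): D5 above F4
  -> R4 @ bar 4 tick 0 v(0, 2): G3/F4 m7 untreated
  -> R3 @ bar 4 tick 1 v(1, 2): D5 above F4
  -> R3 @ bar 4 tick 2 v(1, 2): D5 above F4
  -> R3 @ bar 4 tick 3 v(1, 2): D5 above F4
  -> R4 @ bar 5 tick 0 v(0, 2): A3/B4 M2 untreated
  -> R4 @ bar 5 tick 0 v(0, 3): A3/B4 M2 untreated
  -> R7 @ bar 5 tick 0 v(2,): F4->B4 leap 6st
  -> R4 @ bar 6 tick 0 v(0, 2): C4/D5 M2 untreated
  -> R2 @ bar 7 tick 0 v(2, 3): D5/E5 M2 -> B4/B4 P1 similar
  -> R1 @ bar 8 tick 0 v(1, 2): E4/B4 P5 -> F4/C5 P5 similar
  -> R1 @ bar 8 tick 0 v(1, 3): E4/B4 P5 -> F4/C5 P5 similar
  -> R1 @ bar 8 tick 0 v(2, 3): B4/B4 P1 -> C5/C5 P1 similar

(1, 0, R1, (1, 2))
(1, 0, R2, (1, 3))
(1, 0, R4, (0, 2))
(2, 0, R2, (0, 1))
(2, 0, R3, (1, 2))
(2, 0, R4, (0, 2))
(2, 0, R7, (1,))
(2, 1, R3, (1, 2))
(2, 2, R3, (1, 2))
(2, 3, R3, (1, 2))
(3, 0, R2, (2, 3))
(4, 0, R2, (0, 1))
(4, 0, R2, (0, 3))
(4, 0, R2, (1, 3))
(4, 0, R3, (1, 2))
(4, 0, R4, (0, 2))
(4, 1, R3, (1, 2))
(4, 2, R3, (1, 2))
(4, 3, R3, (1, 2))
(5, 0, R4, (0, 2))
(5, 0, R4, (0, 3))
(5, 0, R7, (2,))
(6, 0, R4, (0, 2))
(7, 0, R2, (2, 3))
(8, 0, R1, (1, 2))
(8, 0, R1, (1, 3))
(8, 0, R1, (2, 3))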